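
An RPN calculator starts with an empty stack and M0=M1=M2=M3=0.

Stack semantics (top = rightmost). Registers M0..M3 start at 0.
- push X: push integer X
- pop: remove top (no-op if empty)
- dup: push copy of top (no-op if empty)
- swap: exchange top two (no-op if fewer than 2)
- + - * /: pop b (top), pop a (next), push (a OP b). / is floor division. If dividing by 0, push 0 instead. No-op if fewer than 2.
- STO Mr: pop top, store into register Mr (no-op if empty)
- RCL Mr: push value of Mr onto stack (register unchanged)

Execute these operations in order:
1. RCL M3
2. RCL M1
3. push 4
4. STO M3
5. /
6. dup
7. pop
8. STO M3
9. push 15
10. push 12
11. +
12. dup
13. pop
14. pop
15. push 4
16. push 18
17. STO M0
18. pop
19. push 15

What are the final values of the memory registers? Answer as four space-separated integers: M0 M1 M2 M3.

Answer: 18 0 0 0

Derivation:
After op 1 (RCL M3): stack=[0] mem=[0,0,0,0]
After op 2 (RCL M1): stack=[0,0] mem=[0,0,0,0]
After op 3 (push 4): stack=[0,0,4] mem=[0,0,0,0]
After op 4 (STO M3): stack=[0,0] mem=[0,0,0,4]
After op 5 (/): stack=[0] mem=[0,0,0,4]
After op 6 (dup): stack=[0,0] mem=[0,0,0,4]
After op 7 (pop): stack=[0] mem=[0,0,0,4]
After op 8 (STO M3): stack=[empty] mem=[0,0,0,0]
After op 9 (push 15): stack=[15] mem=[0,0,0,0]
After op 10 (push 12): stack=[15,12] mem=[0,0,0,0]
After op 11 (+): stack=[27] mem=[0,0,0,0]
After op 12 (dup): stack=[27,27] mem=[0,0,0,0]
After op 13 (pop): stack=[27] mem=[0,0,0,0]
After op 14 (pop): stack=[empty] mem=[0,0,0,0]
After op 15 (push 4): stack=[4] mem=[0,0,0,0]
After op 16 (push 18): stack=[4,18] mem=[0,0,0,0]
After op 17 (STO M0): stack=[4] mem=[18,0,0,0]
After op 18 (pop): stack=[empty] mem=[18,0,0,0]
After op 19 (push 15): stack=[15] mem=[18,0,0,0]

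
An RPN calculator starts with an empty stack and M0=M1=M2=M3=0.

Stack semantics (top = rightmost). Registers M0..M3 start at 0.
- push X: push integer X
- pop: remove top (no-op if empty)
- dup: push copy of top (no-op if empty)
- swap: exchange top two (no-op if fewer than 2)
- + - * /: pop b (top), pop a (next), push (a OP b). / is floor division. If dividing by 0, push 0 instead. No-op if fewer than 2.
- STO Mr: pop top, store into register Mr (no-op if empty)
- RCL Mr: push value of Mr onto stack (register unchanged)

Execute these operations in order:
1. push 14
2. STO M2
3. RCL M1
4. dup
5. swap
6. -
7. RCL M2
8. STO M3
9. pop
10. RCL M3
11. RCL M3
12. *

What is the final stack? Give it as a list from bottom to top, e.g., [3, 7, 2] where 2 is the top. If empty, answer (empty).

After op 1 (push 14): stack=[14] mem=[0,0,0,0]
After op 2 (STO M2): stack=[empty] mem=[0,0,14,0]
After op 3 (RCL M1): stack=[0] mem=[0,0,14,0]
After op 4 (dup): stack=[0,0] mem=[0,0,14,0]
After op 5 (swap): stack=[0,0] mem=[0,0,14,0]
After op 6 (-): stack=[0] mem=[0,0,14,0]
After op 7 (RCL M2): stack=[0,14] mem=[0,0,14,0]
After op 8 (STO M3): stack=[0] mem=[0,0,14,14]
After op 9 (pop): stack=[empty] mem=[0,0,14,14]
After op 10 (RCL M3): stack=[14] mem=[0,0,14,14]
After op 11 (RCL M3): stack=[14,14] mem=[0,0,14,14]
After op 12 (*): stack=[196] mem=[0,0,14,14]

Answer: [196]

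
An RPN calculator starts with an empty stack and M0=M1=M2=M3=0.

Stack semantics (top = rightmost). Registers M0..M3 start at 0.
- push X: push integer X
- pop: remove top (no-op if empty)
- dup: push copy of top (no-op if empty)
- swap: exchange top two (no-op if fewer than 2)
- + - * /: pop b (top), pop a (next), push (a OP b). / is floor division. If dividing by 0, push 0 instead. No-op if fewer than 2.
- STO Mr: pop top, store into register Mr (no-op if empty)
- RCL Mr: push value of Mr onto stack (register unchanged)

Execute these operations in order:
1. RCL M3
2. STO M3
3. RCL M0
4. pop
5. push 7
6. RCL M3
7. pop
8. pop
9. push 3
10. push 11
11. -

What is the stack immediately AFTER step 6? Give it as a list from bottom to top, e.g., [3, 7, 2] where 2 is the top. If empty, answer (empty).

After op 1 (RCL M3): stack=[0] mem=[0,0,0,0]
After op 2 (STO M3): stack=[empty] mem=[0,0,0,0]
After op 3 (RCL M0): stack=[0] mem=[0,0,0,0]
After op 4 (pop): stack=[empty] mem=[0,0,0,0]
After op 5 (push 7): stack=[7] mem=[0,0,0,0]
After op 6 (RCL M3): stack=[7,0] mem=[0,0,0,0]

[7, 0]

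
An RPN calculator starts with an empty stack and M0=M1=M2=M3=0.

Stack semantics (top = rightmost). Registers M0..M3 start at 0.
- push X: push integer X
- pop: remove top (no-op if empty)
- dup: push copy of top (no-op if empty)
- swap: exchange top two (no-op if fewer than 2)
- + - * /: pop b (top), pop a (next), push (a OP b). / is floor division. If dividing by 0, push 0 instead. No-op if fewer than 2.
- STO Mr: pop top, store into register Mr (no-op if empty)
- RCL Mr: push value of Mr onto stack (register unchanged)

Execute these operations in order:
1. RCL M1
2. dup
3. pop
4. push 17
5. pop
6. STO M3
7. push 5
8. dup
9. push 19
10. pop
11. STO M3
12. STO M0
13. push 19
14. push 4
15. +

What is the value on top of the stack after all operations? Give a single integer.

Answer: 23

Derivation:
After op 1 (RCL M1): stack=[0] mem=[0,0,0,0]
After op 2 (dup): stack=[0,0] mem=[0,0,0,0]
After op 3 (pop): stack=[0] mem=[0,0,0,0]
After op 4 (push 17): stack=[0,17] mem=[0,0,0,0]
After op 5 (pop): stack=[0] mem=[0,0,0,0]
After op 6 (STO M3): stack=[empty] mem=[0,0,0,0]
After op 7 (push 5): stack=[5] mem=[0,0,0,0]
After op 8 (dup): stack=[5,5] mem=[0,0,0,0]
After op 9 (push 19): stack=[5,5,19] mem=[0,0,0,0]
After op 10 (pop): stack=[5,5] mem=[0,0,0,0]
After op 11 (STO M3): stack=[5] mem=[0,0,0,5]
After op 12 (STO M0): stack=[empty] mem=[5,0,0,5]
After op 13 (push 19): stack=[19] mem=[5,0,0,5]
After op 14 (push 4): stack=[19,4] mem=[5,0,0,5]
After op 15 (+): stack=[23] mem=[5,0,0,5]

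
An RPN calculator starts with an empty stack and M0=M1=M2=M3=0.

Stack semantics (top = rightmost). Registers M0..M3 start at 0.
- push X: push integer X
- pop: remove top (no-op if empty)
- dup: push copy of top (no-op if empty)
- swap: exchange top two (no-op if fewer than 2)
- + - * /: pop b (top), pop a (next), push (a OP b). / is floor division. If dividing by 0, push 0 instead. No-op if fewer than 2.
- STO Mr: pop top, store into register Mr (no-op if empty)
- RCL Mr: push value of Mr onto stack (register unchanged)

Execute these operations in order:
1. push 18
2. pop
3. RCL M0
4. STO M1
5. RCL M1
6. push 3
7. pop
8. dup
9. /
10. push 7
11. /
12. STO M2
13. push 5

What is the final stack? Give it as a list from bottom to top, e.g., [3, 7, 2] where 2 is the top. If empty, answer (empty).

Answer: [5]

Derivation:
After op 1 (push 18): stack=[18] mem=[0,0,0,0]
After op 2 (pop): stack=[empty] mem=[0,0,0,0]
After op 3 (RCL M0): stack=[0] mem=[0,0,0,0]
After op 4 (STO M1): stack=[empty] mem=[0,0,0,0]
After op 5 (RCL M1): stack=[0] mem=[0,0,0,0]
After op 6 (push 3): stack=[0,3] mem=[0,0,0,0]
After op 7 (pop): stack=[0] mem=[0,0,0,0]
After op 8 (dup): stack=[0,0] mem=[0,0,0,0]
After op 9 (/): stack=[0] mem=[0,0,0,0]
After op 10 (push 7): stack=[0,7] mem=[0,0,0,0]
After op 11 (/): stack=[0] mem=[0,0,0,0]
After op 12 (STO M2): stack=[empty] mem=[0,0,0,0]
After op 13 (push 5): stack=[5] mem=[0,0,0,0]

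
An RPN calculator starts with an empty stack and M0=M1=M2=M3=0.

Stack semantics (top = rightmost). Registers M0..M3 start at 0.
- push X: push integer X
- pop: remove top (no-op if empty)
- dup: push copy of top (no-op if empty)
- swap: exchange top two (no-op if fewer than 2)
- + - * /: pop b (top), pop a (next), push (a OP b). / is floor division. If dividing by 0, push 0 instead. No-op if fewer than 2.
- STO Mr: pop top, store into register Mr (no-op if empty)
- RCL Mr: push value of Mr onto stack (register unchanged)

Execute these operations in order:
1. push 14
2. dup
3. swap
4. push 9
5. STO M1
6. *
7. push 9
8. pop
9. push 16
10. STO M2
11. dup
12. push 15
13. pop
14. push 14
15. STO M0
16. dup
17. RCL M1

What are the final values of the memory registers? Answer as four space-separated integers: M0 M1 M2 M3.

After op 1 (push 14): stack=[14] mem=[0,0,0,0]
After op 2 (dup): stack=[14,14] mem=[0,0,0,0]
After op 3 (swap): stack=[14,14] mem=[0,0,0,0]
After op 4 (push 9): stack=[14,14,9] mem=[0,0,0,0]
After op 5 (STO M1): stack=[14,14] mem=[0,9,0,0]
After op 6 (*): stack=[196] mem=[0,9,0,0]
After op 7 (push 9): stack=[196,9] mem=[0,9,0,0]
After op 8 (pop): stack=[196] mem=[0,9,0,0]
After op 9 (push 16): stack=[196,16] mem=[0,9,0,0]
After op 10 (STO M2): stack=[196] mem=[0,9,16,0]
After op 11 (dup): stack=[196,196] mem=[0,9,16,0]
After op 12 (push 15): stack=[196,196,15] mem=[0,9,16,0]
After op 13 (pop): stack=[196,196] mem=[0,9,16,0]
After op 14 (push 14): stack=[196,196,14] mem=[0,9,16,0]
After op 15 (STO M0): stack=[196,196] mem=[14,9,16,0]
After op 16 (dup): stack=[196,196,196] mem=[14,9,16,0]
After op 17 (RCL M1): stack=[196,196,196,9] mem=[14,9,16,0]

Answer: 14 9 16 0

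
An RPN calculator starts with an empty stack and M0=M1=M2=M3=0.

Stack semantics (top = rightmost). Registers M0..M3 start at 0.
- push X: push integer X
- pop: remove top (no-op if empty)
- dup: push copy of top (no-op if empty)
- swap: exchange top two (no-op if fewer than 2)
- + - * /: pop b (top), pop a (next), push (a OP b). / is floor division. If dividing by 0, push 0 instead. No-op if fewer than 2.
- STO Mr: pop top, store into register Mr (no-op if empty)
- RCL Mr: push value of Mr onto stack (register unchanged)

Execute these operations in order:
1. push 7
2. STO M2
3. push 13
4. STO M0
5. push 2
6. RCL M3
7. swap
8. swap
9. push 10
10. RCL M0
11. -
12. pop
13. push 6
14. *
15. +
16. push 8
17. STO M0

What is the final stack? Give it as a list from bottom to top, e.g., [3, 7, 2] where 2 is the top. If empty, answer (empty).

After op 1 (push 7): stack=[7] mem=[0,0,0,0]
After op 2 (STO M2): stack=[empty] mem=[0,0,7,0]
After op 3 (push 13): stack=[13] mem=[0,0,7,0]
After op 4 (STO M0): stack=[empty] mem=[13,0,7,0]
After op 5 (push 2): stack=[2] mem=[13,0,7,0]
After op 6 (RCL M3): stack=[2,0] mem=[13,0,7,0]
After op 7 (swap): stack=[0,2] mem=[13,0,7,0]
After op 8 (swap): stack=[2,0] mem=[13,0,7,0]
After op 9 (push 10): stack=[2,0,10] mem=[13,0,7,0]
After op 10 (RCL M0): stack=[2,0,10,13] mem=[13,0,7,0]
After op 11 (-): stack=[2,0,-3] mem=[13,0,7,0]
After op 12 (pop): stack=[2,0] mem=[13,0,7,0]
After op 13 (push 6): stack=[2,0,6] mem=[13,0,7,0]
After op 14 (*): stack=[2,0] mem=[13,0,7,0]
After op 15 (+): stack=[2] mem=[13,0,7,0]
After op 16 (push 8): stack=[2,8] mem=[13,0,7,0]
After op 17 (STO M0): stack=[2] mem=[8,0,7,0]

Answer: [2]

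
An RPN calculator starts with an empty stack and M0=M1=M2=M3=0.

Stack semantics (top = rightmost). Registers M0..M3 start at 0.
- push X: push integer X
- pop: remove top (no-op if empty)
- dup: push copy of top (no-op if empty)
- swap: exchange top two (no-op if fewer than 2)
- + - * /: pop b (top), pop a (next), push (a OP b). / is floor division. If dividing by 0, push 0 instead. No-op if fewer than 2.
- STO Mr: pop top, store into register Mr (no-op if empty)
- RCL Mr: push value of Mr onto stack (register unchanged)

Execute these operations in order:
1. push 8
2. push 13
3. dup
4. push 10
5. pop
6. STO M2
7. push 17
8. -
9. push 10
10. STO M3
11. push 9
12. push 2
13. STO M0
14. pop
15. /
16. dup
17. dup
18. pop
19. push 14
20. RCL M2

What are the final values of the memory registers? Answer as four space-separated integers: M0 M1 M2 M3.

Answer: 2 0 13 10

Derivation:
After op 1 (push 8): stack=[8] mem=[0,0,0,0]
After op 2 (push 13): stack=[8,13] mem=[0,0,0,0]
After op 3 (dup): stack=[8,13,13] mem=[0,0,0,0]
After op 4 (push 10): stack=[8,13,13,10] mem=[0,0,0,0]
After op 5 (pop): stack=[8,13,13] mem=[0,0,0,0]
After op 6 (STO M2): stack=[8,13] mem=[0,0,13,0]
After op 7 (push 17): stack=[8,13,17] mem=[0,0,13,0]
After op 8 (-): stack=[8,-4] mem=[0,0,13,0]
After op 9 (push 10): stack=[8,-4,10] mem=[0,0,13,0]
After op 10 (STO M3): stack=[8,-4] mem=[0,0,13,10]
After op 11 (push 9): stack=[8,-4,9] mem=[0,0,13,10]
After op 12 (push 2): stack=[8,-4,9,2] mem=[0,0,13,10]
After op 13 (STO M0): stack=[8,-4,9] mem=[2,0,13,10]
After op 14 (pop): stack=[8,-4] mem=[2,0,13,10]
After op 15 (/): stack=[-2] mem=[2,0,13,10]
After op 16 (dup): stack=[-2,-2] mem=[2,0,13,10]
After op 17 (dup): stack=[-2,-2,-2] mem=[2,0,13,10]
After op 18 (pop): stack=[-2,-2] mem=[2,0,13,10]
After op 19 (push 14): stack=[-2,-2,14] mem=[2,0,13,10]
After op 20 (RCL M2): stack=[-2,-2,14,13] mem=[2,0,13,10]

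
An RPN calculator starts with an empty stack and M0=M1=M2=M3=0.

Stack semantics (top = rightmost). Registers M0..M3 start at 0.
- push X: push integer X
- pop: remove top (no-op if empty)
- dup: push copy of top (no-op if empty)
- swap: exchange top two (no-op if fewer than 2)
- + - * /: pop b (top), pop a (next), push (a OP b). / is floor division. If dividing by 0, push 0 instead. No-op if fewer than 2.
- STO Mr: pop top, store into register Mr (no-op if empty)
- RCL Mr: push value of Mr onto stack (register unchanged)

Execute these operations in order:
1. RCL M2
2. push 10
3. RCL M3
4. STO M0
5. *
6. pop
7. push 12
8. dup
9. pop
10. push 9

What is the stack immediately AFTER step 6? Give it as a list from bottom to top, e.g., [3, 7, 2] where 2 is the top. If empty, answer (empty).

After op 1 (RCL M2): stack=[0] mem=[0,0,0,0]
After op 2 (push 10): stack=[0,10] mem=[0,0,0,0]
After op 3 (RCL M3): stack=[0,10,0] mem=[0,0,0,0]
After op 4 (STO M0): stack=[0,10] mem=[0,0,0,0]
After op 5 (*): stack=[0] mem=[0,0,0,0]
After op 6 (pop): stack=[empty] mem=[0,0,0,0]

(empty)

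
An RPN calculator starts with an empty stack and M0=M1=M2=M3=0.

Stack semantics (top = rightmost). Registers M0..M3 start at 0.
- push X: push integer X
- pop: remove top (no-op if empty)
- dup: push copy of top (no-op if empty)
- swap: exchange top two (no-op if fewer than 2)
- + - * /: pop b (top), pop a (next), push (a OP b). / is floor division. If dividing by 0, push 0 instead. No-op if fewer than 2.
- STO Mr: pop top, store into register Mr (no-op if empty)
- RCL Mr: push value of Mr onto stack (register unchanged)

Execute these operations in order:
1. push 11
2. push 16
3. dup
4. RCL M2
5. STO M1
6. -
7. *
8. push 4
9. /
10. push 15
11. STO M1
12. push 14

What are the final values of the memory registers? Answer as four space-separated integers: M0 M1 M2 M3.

After op 1 (push 11): stack=[11] mem=[0,0,0,0]
After op 2 (push 16): stack=[11,16] mem=[0,0,0,0]
After op 3 (dup): stack=[11,16,16] mem=[0,0,0,0]
After op 4 (RCL M2): stack=[11,16,16,0] mem=[0,0,0,0]
After op 5 (STO M1): stack=[11,16,16] mem=[0,0,0,0]
After op 6 (-): stack=[11,0] mem=[0,0,0,0]
After op 7 (*): stack=[0] mem=[0,0,0,0]
After op 8 (push 4): stack=[0,4] mem=[0,0,0,0]
After op 9 (/): stack=[0] mem=[0,0,0,0]
After op 10 (push 15): stack=[0,15] mem=[0,0,0,0]
After op 11 (STO M1): stack=[0] mem=[0,15,0,0]
After op 12 (push 14): stack=[0,14] mem=[0,15,0,0]

Answer: 0 15 0 0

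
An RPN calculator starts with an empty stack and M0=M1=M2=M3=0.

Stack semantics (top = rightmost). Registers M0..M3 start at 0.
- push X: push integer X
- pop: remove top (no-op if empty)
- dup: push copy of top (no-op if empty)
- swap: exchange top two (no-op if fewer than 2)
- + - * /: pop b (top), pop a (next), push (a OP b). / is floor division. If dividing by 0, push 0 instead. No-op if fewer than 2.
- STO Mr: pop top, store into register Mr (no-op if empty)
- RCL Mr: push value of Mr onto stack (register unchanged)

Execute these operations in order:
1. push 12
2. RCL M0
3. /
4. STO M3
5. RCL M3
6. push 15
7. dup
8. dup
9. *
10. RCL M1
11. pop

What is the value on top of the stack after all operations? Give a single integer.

After op 1 (push 12): stack=[12] mem=[0,0,0,0]
After op 2 (RCL M0): stack=[12,0] mem=[0,0,0,0]
After op 3 (/): stack=[0] mem=[0,0,0,0]
After op 4 (STO M3): stack=[empty] mem=[0,0,0,0]
After op 5 (RCL M3): stack=[0] mem=[0,0,0,0]
After op 6 (push 15): stack=[0,15] mem=[0,0,0,0]
After op 7 (dup): stack=[0,15,15] mem=[0,0,0,0]
After op 8 (dup): stack=[0,15,15,15] mem=[0,0,0,0]
After op 9 (*): stack=[0,15,225] mem=[0,0,0,0]
After op 10 (RCL M1): stack=[0,15,225,0] mem=[0,0,0,0]
After op 11 (pop): stack=[0,15,225] mem=[0,0,0,0]

Answer: 225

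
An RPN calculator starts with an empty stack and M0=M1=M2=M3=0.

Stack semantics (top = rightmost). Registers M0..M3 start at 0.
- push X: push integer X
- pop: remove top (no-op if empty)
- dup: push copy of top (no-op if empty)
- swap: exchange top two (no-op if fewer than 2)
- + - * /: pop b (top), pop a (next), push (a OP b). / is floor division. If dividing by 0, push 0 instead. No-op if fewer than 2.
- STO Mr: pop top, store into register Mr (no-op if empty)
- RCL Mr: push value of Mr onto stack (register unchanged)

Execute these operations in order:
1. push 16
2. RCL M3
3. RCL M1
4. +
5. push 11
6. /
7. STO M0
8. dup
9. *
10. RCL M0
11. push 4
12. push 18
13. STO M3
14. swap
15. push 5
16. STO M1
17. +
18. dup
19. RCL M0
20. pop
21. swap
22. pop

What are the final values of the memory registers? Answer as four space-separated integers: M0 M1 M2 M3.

Answer: 0 5 0 18

Derivation:
After op 1 (push 16): stack=[16] mem=[0,0,0,0]
After op 2 (RCL M3): stack=[16,0] mem=[0,0,0,0]
After op 3 (RCL M1): stack=[16,0,0] mem=[0,0,0,0]
After op 4 (+): stack=[16,0] mem=[0,0,0,0]
After op 5 (push 11): stack=[16,0,11] mem=[0,0,0,0]
After op 6 (/): stack=[16,0] mem=[0,0,0,0]
After op 7 (STO M0): stack=[16] mem=[0,0,0,0]
After op 8 (dup): stack=[16,16] mem=[0,0,0,0]
After op 9 (*): stack=[256] mem=[0,0,0,0]
After op 10 (RCL M0): stack=[256,0] mem=[0,0,0,0]
After op 11 (push 4): stack=[256,0,4] mem=[0,0,0,0]
After op 12 (push 18): stack=[256,0,4,18] mem=[0,0,0,0]
After op 13 (STO M3): stack=[256,0,4] mem=[0,0,0,18]
After op 14 (swap): stack=[256,4,0] mem=[0,0,0,18]
After op 15 (push 5): stack=[256,4,0,5] mem=[0,0,0,18]
After op 16 (STO M1): stack=[256,4,0] mem=[0,5,0,18]
After op 17 (+): stack=[256,4] mem=[0,5,0,18]
After op 18 (dup): stack=[256,4,4] mem=[0,5,0,18]
After op 19 (RCL M0): stack=[256,4,4,0] mem=[0,5,0,18]
After op 20 (pop): stack=[256,4,4] mem=[0,5,0,18]
After op 21 (swap): stack=[256,4,4] mem=[0,5,0,18]
After op 22 (pop): stack=[256,4] mem=[0,5,0,18]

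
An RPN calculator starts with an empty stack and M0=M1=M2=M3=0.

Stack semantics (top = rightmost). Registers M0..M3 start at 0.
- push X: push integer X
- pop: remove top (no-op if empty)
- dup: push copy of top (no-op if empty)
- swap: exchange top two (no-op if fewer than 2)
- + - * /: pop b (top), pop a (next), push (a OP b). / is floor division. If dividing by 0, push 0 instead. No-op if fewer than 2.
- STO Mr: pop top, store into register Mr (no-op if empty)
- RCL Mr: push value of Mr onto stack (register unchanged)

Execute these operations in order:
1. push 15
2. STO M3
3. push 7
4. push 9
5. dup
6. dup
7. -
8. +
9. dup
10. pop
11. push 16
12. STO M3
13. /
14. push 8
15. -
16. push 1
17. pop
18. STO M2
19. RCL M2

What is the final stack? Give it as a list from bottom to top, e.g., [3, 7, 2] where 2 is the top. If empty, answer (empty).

Answer: [-8]

Derivation:
After op 1 (push 15): stack=[15] mem=[0,0,0,0]
After op 2 (STO M3): stack=[empty] mem=[0,0,0,15]
After op 3 (push 7): stack=[7] mem=[0,0,0,15]
After op 4 (push 9): stack=[7,9] mem=[0,0,0,15]
After op 5 (dup): stack=[7,9,9] mem=[0,0,0,15]
After op 6 (dup): stack=[7,9,9,9] mem=[0,0,0,15]
After op 7 (-): stack=[7,9,0] mem=[0,0,0,15]
After op 8 (+): stack=[7,9] mem=[0,0,0,15]
After op 9 (dup): stack=[7,9,9] mem=[0,0,0,15]
After op 10 (pop): stack=[7,9] mem=[0,0,0,15]
After op 11 (push 16): stack=[7,9,16] mem=[0,0,0,15]
After op 12 (STO M3): stack=[7,9] mem=[0,0,0,16]
After op 13 (/): stack=[0] mem=[0,0,0,16]
After op 14 (push 8): stack=[0,8] mem=[0,0,0,16]
After op 15 (-): stack=[-8] mem=[0,0,0,16]
After op 16 (push 1): stack=[-8,1] mem=[0,0,0,16]
After op 17 (pop): stack=[-8] mem=[0,0,0,16]
After op 18 (STO M2): stack=[empty] mem=[0,0,-8,16]
After op 19 (RCL M2): stack=[-8] mem=[0,0,-8,16]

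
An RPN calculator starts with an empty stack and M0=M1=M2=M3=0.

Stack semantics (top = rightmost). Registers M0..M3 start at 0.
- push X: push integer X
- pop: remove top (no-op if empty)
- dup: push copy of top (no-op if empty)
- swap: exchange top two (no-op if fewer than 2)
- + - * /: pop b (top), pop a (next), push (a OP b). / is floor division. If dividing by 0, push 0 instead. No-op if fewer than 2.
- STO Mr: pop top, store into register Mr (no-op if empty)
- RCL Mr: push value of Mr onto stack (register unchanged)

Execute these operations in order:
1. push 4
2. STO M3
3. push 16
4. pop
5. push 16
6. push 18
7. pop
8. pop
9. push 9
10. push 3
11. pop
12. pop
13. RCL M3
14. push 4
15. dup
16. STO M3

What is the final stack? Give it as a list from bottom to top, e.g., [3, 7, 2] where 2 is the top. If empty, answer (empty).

Answer: [4, 4]

Derivation:
After op 1 (push 4): stack=[4] mem=[0,0,0,0]
After op 2 (STO M3): stack=[empty] mem=[0,0,0,4]
After op 3 (push 16): stack=[16] mem=[0,0,0,4]
After op 4 (pop): stack=[empty] mem=[0,0,0,4]
After op 5 (push 16): stack=[16] mem=[0,0,0,4]
After op 6 (push 18): stack=[16,18] mem=[0,0,0,4]
After op 7 (pop): stack=[16] mem=[0,0,0,4]
After op 8 (pop): stack=[empty] mem=[0,0,0,4]
After op 9 (push 9): stack=[9] mem=[0,0,0,4]
After op 10 (push 3): stack=[9,3] mem=[0,0,0,4]
After op 11 (pop): stack=[9] mem=[0,0,0,4]
After op 12 (pop): stack=[empty] mem=[0,0,0,4]
After op 13 (RCL M3): stack=[4] mem=[0,0,0,4]
After op 14 (push 4): stack=[4,4] mem=[0,0,0,4]
After op 15 (dup): stack=[4,4,4] mem=[0,0,0,4]
After op 16 (STO M3): stack=[4,4] mem=[0,0,0,4]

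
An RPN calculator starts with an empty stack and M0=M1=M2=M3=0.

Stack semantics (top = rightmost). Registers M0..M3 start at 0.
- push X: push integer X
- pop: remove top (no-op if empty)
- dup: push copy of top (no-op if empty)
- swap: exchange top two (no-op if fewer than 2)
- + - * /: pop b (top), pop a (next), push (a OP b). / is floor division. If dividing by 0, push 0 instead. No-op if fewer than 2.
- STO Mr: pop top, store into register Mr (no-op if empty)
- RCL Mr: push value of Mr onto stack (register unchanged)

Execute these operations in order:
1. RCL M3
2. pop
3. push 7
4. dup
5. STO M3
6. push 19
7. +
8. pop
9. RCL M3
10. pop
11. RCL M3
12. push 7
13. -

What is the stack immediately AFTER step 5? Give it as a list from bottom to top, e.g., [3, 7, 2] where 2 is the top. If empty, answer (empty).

After op 1 (RCL M3): stack=[0] mem=[0,0,0,0]
After op 2 (pop): stack=[empty] mem=[0,0,0,0]
After op 3 (push 7): stack=[7] mem=[0,0,0,0]
After op 4 (dup): stack=[7,7] mem=[0,0,0,0]
After op 5 (STO M3): stack=[7] mem=[0,0,0,7]

[7]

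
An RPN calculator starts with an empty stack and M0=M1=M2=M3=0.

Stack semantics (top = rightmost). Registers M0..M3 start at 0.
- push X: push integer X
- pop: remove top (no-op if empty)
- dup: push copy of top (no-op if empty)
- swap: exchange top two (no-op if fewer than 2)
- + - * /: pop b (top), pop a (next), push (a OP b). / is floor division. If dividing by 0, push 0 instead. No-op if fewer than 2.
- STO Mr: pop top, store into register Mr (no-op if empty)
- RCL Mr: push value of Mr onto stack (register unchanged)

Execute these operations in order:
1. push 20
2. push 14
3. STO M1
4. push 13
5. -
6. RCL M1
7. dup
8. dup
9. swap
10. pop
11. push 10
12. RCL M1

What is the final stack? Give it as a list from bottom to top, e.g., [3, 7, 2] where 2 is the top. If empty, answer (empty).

Answer: [7, 14, 14, 10, 14]

Derivation:
After op 1 (push 20): stack=[20] mem=[0,0,0,0]
After op 2 (push 14): stack=[20,14] mem=[0,0,0,0]
After op 3 (STO M1): stack=[20] mem=[0,14,0,0]
After op 4 (push 13): stack=[20,13] mem=[0,14,0,0]
After op 5 (-): stack=[7] mem=[0,14,0,0]
After op 6 (RCL M1): stack=[7,14] mem=[0,14,0,0]
After op 7 (dup): stack=[7,14,14] mem=[0,14,0,0]
After op 8 (dup): stack=[7,14,14,14] mem=[0,14,0,0]
After op 9 (swap): stack=[7,14,14,14] mem=[0,14,0,0]
After op 10 (pop): stack=[7,14,14] mem=[0,14,0,0]
After op 11 (push 10): stack=[7,14,14,10] mem=[0,14,0,0]
After op 12 (RCL M1): stack=[7,14,14,10,14] mem=[0,14,0,0]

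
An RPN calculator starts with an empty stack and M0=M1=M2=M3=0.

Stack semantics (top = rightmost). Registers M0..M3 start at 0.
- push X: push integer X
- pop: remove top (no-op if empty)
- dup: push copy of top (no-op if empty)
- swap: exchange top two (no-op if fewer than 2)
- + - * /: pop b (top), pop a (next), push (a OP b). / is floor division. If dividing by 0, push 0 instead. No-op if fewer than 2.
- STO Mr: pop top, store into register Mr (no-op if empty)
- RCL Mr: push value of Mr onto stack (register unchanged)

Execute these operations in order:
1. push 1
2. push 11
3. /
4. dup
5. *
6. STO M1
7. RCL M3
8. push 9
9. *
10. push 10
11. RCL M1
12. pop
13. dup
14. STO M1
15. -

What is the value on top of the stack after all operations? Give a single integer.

Answer: -10

Derivation:
After op 1 (push 1): stack=[1] mem=[0,0,0,0]
After op 2 (push 11): stack=[1,11] mem=[0,0,0,0]
After op 3 (/): stack=[0] mem=[0,0,0,0]
After op 4 (dup): stack=[0,0] mem=[0,0,0,0]
After op 5 (*): stack=[0] mem=[0,0,0,0]
After op 6 (STO M1): stack=[empty] mem=[0,0,0,0]
After op 7 (RCL M3): stack=[0] mem=[0,0,0,0]
After op 8 (push 9): stack=[0,9] mem=[0,0,0,0]
After op 9 (*): stack=[0] mem=[0,0,0,0]
After op 10 (push 10): stack=[0,10] mem=[0,0,0,0]
After op 11 (RCL M1): stack=[0,10,0] mem=[0,0,0,0]
After op 12 (pop): stack=[0,10] mem=[0,0,0,0]
After op 13 (dup): stack=[0,10,10] mem=[0,0,0,0]
After op 14 (STO M1): stack=[0,10] mem=[0,10,0,0]
After op 15 (-): stack=[-10] mem=[0,10,0,0]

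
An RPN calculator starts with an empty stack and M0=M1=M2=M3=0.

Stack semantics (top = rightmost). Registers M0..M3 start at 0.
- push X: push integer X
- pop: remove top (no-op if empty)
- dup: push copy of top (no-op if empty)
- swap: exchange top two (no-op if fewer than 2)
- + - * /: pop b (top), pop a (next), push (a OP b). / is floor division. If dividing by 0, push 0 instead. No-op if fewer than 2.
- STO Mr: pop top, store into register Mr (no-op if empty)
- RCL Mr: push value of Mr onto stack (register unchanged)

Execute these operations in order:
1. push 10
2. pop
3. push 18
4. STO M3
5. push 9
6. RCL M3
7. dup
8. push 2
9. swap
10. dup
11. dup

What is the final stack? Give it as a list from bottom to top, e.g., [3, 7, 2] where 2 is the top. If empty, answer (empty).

After op 1 (push 10): stack=[10] mem=[0,0,0,0]
After op 2 (pop): stack=[empty] mem=[0,0,0,0]
After op 3 (push 18): stack=[18] mem=[0,0,0,0]
After op 4 (STO M3): stack=[empty] mem=[0,0,0,18]
After op 5 (push 9): stack=[9] mem=[0,0,0,18]
After op 6 (RCL M3): stack=[9,18] mem=[0,0,0,18]
After op 7 (dup): stack=[9,18,18] mem=[0,0,0,18]
After op 8 (push 2): stack=[9,18,18,2] mem=[0,0,0,18]
After op 9 (swap): stack=[9,18,2,18] mem=[0,0,0,18]
After op 10 (dup): stack=[9,18,2,18,18] mem=[0,0,0,18]
After op 11 (dup): stack=[9,18,2,18,18,18] mem=[0,0,0,18]

Answer: [9, 18, 2, 18, 18, 18]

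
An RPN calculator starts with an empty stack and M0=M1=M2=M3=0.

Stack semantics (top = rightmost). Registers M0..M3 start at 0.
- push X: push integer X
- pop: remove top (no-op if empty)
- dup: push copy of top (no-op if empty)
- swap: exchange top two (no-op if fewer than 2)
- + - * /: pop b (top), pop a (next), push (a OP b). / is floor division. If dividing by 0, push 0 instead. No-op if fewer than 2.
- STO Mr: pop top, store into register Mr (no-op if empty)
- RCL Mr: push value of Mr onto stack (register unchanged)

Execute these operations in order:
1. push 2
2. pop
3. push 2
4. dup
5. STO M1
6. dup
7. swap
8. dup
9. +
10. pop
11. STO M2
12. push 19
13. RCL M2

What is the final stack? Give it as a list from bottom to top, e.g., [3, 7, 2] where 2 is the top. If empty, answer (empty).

After op 1 (push 2): stack=[2] mem=[0,0,0,0]
After op 2 (pop): stack=[empty] mem=[0,0,0,0]
After op 3 (push 2): stack=[2] mem=[0,0,0,0]
After op 4 (dup): stack=[2,2] mem=[0,0,0,0]
After op 5 (STO M1): stack=[2] mem=[0,2,0,0]
After op 6 (dup): stack=[2,2] mem=[0,2,0,0]
After op 7 (swap): stack=[2,2] mem=[0,2,0,0]
After op 8 (dup): stack=[2,2,2] mem=[0,2,0,0]
After op 9 (+): stack=[2,4] mem=[0,2,0,0]
After op 10 (pop): stack=[2] mem=[0,2,0,0]
After op 11 (STO M2): stack=[empty] mem=[0,2,2,0]
After op 12 (push 19): stack=[19] mem=[0,2,2,0]
After op 13 (RCL M2): stack=[19,2] mem=[0,2,2,0]

Answer: [19, 2]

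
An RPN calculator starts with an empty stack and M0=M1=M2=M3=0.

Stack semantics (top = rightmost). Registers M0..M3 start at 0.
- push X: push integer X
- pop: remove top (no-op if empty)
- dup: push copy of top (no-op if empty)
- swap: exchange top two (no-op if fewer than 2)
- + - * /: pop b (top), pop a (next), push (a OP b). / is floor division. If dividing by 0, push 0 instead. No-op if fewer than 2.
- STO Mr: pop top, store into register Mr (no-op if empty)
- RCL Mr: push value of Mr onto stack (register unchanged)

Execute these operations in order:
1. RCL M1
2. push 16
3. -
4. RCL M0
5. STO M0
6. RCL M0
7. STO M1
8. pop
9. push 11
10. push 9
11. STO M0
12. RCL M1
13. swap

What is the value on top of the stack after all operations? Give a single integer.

After op 1 (RCL M1): stack=[0] mem=[0,0,0,0]
After op 2 (push 16): stack=[0,16] mem=[0,0,0,0]
After op 3 (-): stack=[-16] mem=[0,0,0,0]
After op 4 (RCL M0): stack=[-16,0] mem=[0,0,0,0]
After op 5 (STO M0): stack=[-16] mem=[0,0,0,0]
After op 6 (RCL M0): stack=[-16,0] mem=[0,0,0,0]
After op 7 (STO M1): stack=[-16] mem=[0,0,0,0]
After op 8 (pop): stack=[empty] mem=[0,0,0,0]
After op 9 (push 11): stack=[11] mem=[0,0,0,0]
After op 10 (push 9): stack=[11,9] mem=[0,0,0,0]
After op 11 (STO M0): stack=[11] mem=[9,0,0,0]
After op 12 (RCL M1): stack=[11,0] mem=[9,0,0,0]
After op 13 (swap): stack=[0,11] mem=[9,0,0,0]

Answer: 11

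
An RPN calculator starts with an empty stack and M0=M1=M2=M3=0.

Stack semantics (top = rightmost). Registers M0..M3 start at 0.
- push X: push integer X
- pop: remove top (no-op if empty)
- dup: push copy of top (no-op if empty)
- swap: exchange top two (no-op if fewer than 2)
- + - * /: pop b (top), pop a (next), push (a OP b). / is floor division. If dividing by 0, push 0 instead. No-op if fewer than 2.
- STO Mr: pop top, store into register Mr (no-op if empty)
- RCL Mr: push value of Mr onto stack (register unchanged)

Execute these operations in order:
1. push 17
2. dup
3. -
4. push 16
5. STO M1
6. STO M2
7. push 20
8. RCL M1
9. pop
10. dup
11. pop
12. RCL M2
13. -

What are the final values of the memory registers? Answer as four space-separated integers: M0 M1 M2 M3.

Answer: 0 16 0 0

Derivation:
After op 1 (push 17): stack=[17] mem=[0,0,0,0]
After op 2 (dup): stack=[17,17] mem=[0,0,0,0]
After op 3 (-): stack=[0] mem=[0,0,0,0]
After op 4 (push 16): stack=[0,16] mem=[0,0,0,0]
After op 5 (STO M1): stack=[0] mem=[0,16,0,0]
After op 6 (STO M2): stack=[empty] mem=[0,16,0,0]
After op 7 (push 20): stack=[20] mem=[0,16,0,0]
After op 8 (RCL M1): stack=[20,16] mem=[0,16,0,0]
After op 9 (pop): stack=[20] mem=[0,16,0,0]
After op 10 (dup): stack=[20,20] mem=[0,16,0,0]
After op 11 (pop): stack=[20] mem=[0,16,0,0]
After op 12 (RCL M2): stack=[20,0] mem=[0,16,0,0]
After op 13 (-): stack=[20] mem=[0,16,0,0]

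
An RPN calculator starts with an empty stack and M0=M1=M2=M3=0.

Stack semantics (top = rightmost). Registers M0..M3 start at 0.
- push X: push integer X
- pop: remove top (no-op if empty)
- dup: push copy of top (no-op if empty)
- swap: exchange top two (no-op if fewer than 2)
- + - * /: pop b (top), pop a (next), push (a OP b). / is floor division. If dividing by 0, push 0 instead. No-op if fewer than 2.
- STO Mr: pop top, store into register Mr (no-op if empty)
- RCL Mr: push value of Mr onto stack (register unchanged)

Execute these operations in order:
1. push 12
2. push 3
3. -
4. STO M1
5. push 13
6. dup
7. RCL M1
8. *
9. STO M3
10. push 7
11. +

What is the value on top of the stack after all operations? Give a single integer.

Answer: 20

Derivation:
After op 1 (push 12): stack=[12] mem=[0,0,0,0]
After op 2 (push 3): stack=[12,3] mem=[0,0,0,0]
After op 3 (-): stack=[9] mem=[0,0,0,0]
After op 4 (STO M1): stack=[empty] mem=[0,9,0,0]
After op 5 (push 13): stack=[13] mem=[0,9,0,0]
After op 6 (dup): stack=[13,13] mem=[0,9,0,0]
After op 7 (RCL M1): stack=[13,13,9] mem=[0,9,0,0]
After op 8 (*): stack=[13,117] mem=[0,9,0,0]
After op 9 (STO M3): stack=[13] mem=[0,9,0,117]
After op 10 (push 7): stack=[13,7] mem=[0,9,0,117]
After op 11 (+): stack=[20] mem=[0,9,0,117]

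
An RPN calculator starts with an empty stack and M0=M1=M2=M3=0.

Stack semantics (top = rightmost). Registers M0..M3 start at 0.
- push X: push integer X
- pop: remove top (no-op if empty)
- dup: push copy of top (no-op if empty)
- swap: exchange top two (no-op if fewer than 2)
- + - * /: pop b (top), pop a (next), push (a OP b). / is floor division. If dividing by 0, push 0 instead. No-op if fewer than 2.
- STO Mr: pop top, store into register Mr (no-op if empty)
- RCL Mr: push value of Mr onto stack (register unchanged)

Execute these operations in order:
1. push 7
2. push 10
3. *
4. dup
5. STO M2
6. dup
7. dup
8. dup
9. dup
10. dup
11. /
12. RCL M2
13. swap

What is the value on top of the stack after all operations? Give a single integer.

Answer: 1

Derivation:
After op 1 (push 7): stack=[7] mem=[0,0,0,0]
After op 2 (push 10): stack=[7,10] mem=[0,0,0,0]
After op 3 (*): stack=[70] mem=[0,0,0,0]
After op 4 (dup): stack=[70,70] mem=[0,0,0,0]
After op 5 (STO M2): stack=[70] mem=[0,0,70,0]
After op 6 (dup): stack=[70,70] mem=[0,0,70,0]
After op 7 (dup): stack=[70,70,70] mem=[0,0,70,0]
After op 8 (dup): stack=[70,70,70,70] mem=[0,0,70,0]
After op 9 (dup): stack=[70,70,70,70,70] mem=[0,0,70,0]
After op 10 (dup): stack=[70,70,70,70,70,70] mem=[0,0,70,0]
After op 11 (/): stack=[70,70,70,70,1] mem=[0,0,70,0]
After op 12 (RCL M2): stack=[70,70,70,70,1,70] mem=[0,0,70,0]
After op 13 (swap): stack=[70,70,70,70,70,1] mem=[0,0,70,0]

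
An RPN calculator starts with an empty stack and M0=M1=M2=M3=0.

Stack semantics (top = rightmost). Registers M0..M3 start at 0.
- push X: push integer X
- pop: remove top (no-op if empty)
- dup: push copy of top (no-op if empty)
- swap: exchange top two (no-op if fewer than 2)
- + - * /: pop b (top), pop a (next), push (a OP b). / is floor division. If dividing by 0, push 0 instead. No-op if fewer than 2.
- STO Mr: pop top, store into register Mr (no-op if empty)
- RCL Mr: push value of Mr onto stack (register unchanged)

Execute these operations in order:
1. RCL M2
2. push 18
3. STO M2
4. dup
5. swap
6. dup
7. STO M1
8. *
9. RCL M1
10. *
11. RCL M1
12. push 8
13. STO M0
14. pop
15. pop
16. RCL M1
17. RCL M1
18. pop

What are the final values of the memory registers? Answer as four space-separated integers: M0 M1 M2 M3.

After op 1 (RCL M2): stack=[0] mem=[0,0,0,0]
After op 2 (push 18): stack=[0,18] mem=[0,0,0,0]
After op 3 (STO M2): stack=[0] mem=[0,0,18,0]
After op 4 (dup): stack=[0,0] mem=[0,0,18,0]
After op 5 (swap): stack=[0,0] mem=[0,0,18,0]
After op 6 (dup): stack=[0,0,0] mem=[0,0,18,0]
After op 7 (STO M1): stack=[0,0] mem=[0,0,18,0]
After op 8 (*): stack=[0] mem=[0,0,18,0]
After op 9 (RCL M1): stack=[0,0] mem=[0,0,18,0]
After op 10 (*): stack=[0] mem=[0,0,18,0]
After op 11 (RCL M1): stack=[0,0] mem=[0,0,18,0]
After op 12 (push 8): stack=[0,0,8] mem=[0,0,18,0]
After op 13 (STO M0): stack=[0,0] mem=[8,0,18,0]
After op 14 (pop): stack=[0] mem=[8,0,18,0]
After op 15 (pop): stack=[empty] mem=[8,0,18,0]
After op 16 (RCL M1): stack=[0] mem=[8,0,18,0]
After op 17 (RCL M1): stack=[0,0] mem=[8,0,18,0]
After op 18 (pop): stack=[0] mem=[8,0,18,0]

Answer: 8 0 18 0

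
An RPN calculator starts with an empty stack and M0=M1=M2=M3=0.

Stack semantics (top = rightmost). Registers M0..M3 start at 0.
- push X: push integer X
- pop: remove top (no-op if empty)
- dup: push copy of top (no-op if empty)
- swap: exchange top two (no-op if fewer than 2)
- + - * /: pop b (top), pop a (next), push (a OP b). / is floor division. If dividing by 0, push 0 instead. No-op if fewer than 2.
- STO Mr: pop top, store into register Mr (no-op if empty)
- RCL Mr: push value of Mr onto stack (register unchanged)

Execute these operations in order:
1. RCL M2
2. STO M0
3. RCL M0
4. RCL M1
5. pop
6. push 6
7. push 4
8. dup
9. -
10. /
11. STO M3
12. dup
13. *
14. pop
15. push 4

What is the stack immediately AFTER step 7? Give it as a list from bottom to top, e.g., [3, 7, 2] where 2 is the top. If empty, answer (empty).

After op 1 (RCL M2): stack=[0] mem=[0,0,0,0]
After op 2 (STO M0): stack=[empty] mem=[0,0,0,0]
After op 3 (RCL M0): stack=[0] mem=[0,0,0,0]
After op 4 (RCL M1): stack=[0,0] mem=[0,0,0,0]
After op 5 (pop): stack=[0] mem=[0,0,0,0]
After op 6 (push 6): stack=[0,6] mem=[0,0,0,0]
After op 7 (push 4): stack=[0,6,4] mem=[0,0,0,0]

[0, 6, 4]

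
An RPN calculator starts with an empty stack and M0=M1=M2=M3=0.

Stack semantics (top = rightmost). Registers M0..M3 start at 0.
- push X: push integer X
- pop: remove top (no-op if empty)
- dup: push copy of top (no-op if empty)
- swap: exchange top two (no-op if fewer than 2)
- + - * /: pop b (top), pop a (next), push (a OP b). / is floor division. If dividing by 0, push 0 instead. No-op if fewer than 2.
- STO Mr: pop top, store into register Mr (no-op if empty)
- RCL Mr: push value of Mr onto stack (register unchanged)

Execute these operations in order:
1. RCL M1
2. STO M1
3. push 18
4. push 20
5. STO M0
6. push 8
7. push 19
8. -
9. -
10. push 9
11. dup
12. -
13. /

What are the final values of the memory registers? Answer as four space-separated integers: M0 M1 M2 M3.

After op 1 (RCL M1): stack=[0] mem=[0,0,0,0]
After op 2 (STO M1): stack=[empty] mem=[0,0,0,0]
After op 3 (push 18): stack=[18] mem=[0,0,0,0]
After op 4 (push 20): stack=[18,20] mem=[0,0,0,0]
After op 5 (STO M0): stack=[18] mem=[20,0,0,0]
After op 6 (push 8): stack=[18,8] mem=[20,0,0,0]
After op 7 (push 19): stack=[18,8,19] mem=[20,0,0,0]
After op 8 (-): stack=[18,-11] mem=[20,0,0,0]
After op 9 (-): stack=[29] mem=[20,0,0,0]
After op 10 (push 9): stack=[29,9] mem=[20,0,0,0]
After op 11 (dup): stack=[29,9,9] mem=[20,0,0,0]
After op 12 (-): stack=[29,0] mem=[20,0,0,0]
After op 13 (/): stack=[0] mem=[20,0,0,0]

Answer: 20 0 0 0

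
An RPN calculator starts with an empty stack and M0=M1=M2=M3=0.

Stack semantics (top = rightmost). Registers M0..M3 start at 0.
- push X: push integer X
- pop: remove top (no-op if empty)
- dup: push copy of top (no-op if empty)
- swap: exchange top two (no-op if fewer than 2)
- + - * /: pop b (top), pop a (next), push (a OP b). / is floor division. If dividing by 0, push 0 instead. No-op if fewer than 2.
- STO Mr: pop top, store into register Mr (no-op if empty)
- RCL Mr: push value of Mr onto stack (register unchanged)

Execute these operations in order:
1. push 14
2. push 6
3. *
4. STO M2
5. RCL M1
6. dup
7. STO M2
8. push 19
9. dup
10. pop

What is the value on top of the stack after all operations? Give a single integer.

Answer: 19

Derivation:
After op 1 (push 14): stack=[14] mem=[0,0,0,0]
After op 2 (push 6): stack=[14,6] mem=[0,0,0,0]
After op 3 (*): stack=[84] mem=[0,0,0,0]
After op 4 (STO M2): stack=[empty] mem=[0,0,84,0]
After op 5 (RCL M1): stack=[0] mem=[0,0,84,0]
After op 6 (dup): stack=[0,0] mem=[0,0,84,0]
After op 7 (STO M2): stack=[0] mem=[0,0,0,0]
After op 8 (push 19): stack=[0,19] mem=[0,0,0,0]
After op 9 (dup): stack=[0,19,19] mem=[0,0,0,0]
After op 10 (pop): stack=[0,19] mem=[0,0,0,0]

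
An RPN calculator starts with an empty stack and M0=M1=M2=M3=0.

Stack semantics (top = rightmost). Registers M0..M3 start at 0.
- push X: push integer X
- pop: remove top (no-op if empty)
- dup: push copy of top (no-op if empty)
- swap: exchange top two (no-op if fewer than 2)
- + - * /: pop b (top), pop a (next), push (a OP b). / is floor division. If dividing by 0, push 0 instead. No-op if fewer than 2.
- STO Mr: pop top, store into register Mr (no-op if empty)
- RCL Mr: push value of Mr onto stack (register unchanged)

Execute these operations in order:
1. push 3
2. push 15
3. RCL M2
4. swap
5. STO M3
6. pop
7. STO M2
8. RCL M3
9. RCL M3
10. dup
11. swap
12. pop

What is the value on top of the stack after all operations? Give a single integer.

Answer: 15

Derivation:
After op 1 (push 3): stack=[3] mem=[0,0,0,0]
After op 2 (push 15): stack=[3,15] mem=[0,0,0,0]
After op 3 (RCL M2): stack=[3,15,0] mem=[0,0,0,0]
After op 4 (swap): stack=[3,0,15] mem=[0,0,0,0]
After op 5 (STO M3): stack=[3,0] mem=[0,0,0,15]
After op 6 (pop): stack=[3] mem=[0,0,0,15]
After op 7 (STO M2): stack=[empty] mem=[0,0,3,15]
After op 8 (RCL M3): stack=[15] mem=[0,0,3,15]
After op 9 (RCL M3): stack=[15,15] mem=[0,0,3,15]
After op 10 (dup): stack=[15,15,15] mem=[0,0,3,15]
After op 11 (swap): stack=[15,15,15] mem=[0,0,3,15]
After op 12 (pop): stack=[15,15] mem=[0,0,3,15]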